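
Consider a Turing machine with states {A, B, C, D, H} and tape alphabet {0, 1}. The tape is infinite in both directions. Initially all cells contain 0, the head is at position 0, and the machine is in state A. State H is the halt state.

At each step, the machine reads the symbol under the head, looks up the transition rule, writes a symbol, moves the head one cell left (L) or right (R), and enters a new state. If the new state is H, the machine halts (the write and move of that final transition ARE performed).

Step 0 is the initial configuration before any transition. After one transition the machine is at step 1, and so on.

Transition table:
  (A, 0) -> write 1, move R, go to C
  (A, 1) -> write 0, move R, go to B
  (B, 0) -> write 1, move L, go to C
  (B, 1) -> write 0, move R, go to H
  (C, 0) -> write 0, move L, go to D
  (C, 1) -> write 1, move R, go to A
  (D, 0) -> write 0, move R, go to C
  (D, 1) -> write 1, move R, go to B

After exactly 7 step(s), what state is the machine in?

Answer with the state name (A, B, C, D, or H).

Answer: C

Derivation:
Step 1: in state A at pos 0, read 0 -> (A,0)->write 1,move R,goto C. Now: state=C, head=1, tape[-1..2]=0100 (head:   ^)
Step 2: in state C at pos 1, read 0 -> (C,0)->write 0,move L,goto D. Now: state=D, head=0, tape[-1..2]=0100 (head:  ^)
Step 3: in state D at pos 0, read 1 -> (D,1)->write 1,move R,goto B. Now: state=B, head=1, tape[-1..2]=0100 (head:   ^)
Step 4: in state B at pos 1, read 0 -> (B,0)->write 1,move L,goto C. Now: state=C, head=0, tape[-1..2]=0110 (head:  ^)
Step 5: in state C at pos 0, read 1 -> (C,1)->write 1,move R,goto A. Now: state=A, head=1, tape[-1..2]=0110 (head:   ^)
Step 6: in state A at pos 1, read 1 -> (A,1)->write 0,move R,goto B. Now: state=B, head=2, tape[-1..3]=01000 (head:    ^)
Step 7: in state B at pos 2, read 0 -> (B,0)->write 1,move L,goto C. Now: state=C, head=1, tape[-1..3]=01010 (head:   ^)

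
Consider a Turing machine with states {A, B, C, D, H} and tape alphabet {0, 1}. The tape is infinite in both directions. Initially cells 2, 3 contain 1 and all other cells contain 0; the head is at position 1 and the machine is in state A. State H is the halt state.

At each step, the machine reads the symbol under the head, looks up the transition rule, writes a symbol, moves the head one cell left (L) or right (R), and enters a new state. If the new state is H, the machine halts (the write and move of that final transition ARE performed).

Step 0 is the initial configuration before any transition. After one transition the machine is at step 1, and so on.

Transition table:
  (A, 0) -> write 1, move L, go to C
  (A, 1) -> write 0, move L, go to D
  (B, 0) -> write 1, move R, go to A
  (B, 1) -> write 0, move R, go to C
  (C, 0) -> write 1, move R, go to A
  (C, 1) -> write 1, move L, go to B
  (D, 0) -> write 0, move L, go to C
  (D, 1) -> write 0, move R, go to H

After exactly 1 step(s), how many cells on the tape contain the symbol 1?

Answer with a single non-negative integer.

Step 1: in state A at pos 1, read 0 -> (A,0)->write 1,move L,goto C. Now: state=C, head=0, tape[-1..4]=001110 (head:  ^)
Cells containing 1 after step 1: {1, 2, 3} -> 3 cell(s)

Answer: 3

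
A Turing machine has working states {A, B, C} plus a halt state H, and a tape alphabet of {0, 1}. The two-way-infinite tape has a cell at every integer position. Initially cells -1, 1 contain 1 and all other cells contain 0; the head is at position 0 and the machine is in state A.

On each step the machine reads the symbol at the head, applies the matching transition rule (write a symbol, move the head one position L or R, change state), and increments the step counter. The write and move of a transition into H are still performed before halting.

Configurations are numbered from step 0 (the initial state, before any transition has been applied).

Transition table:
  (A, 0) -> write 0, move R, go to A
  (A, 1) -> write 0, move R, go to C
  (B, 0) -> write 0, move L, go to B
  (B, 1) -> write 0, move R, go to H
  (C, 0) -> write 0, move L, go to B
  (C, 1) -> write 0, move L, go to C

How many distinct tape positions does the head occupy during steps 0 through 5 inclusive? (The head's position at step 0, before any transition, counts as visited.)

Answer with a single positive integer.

Step 1: in state A at pos 0, read 0 -> (A,0)->write 0,move R,goto A. Now: state=A, head=1, tape[-2..2]=01010 (head:    ^)
Step 2: in state A at pos 1, read 1 -> (A,1)->write 0,move R,goto C. Now: state=C, head=2, tape[-2..3]=010000 (head:     ^)
Step 3: in state C at pos 2, read 0 -> (C,0)->write 0,move L,goto B. Now: state=B, head=1, tape[-2..3]=010000 (head:    ^)
Step 4: in state B at pos 1, read 0 -> (B,0)->write 0,move L,goto B. Now: state=B, head=0, tape[-2..3]=010000 (head:   ^)
Step 5: in state B at pos 0, read 0 -> (B,0)->write 0,move L,goto B. Now: state=B, head=-1, tape[-2..3]=010000 (head:  ^)
Head positions at steps 0..5: starting at 0, distinct positions visited = {-1, 0, 1, 2} -> 4 position(s)

Answer: 4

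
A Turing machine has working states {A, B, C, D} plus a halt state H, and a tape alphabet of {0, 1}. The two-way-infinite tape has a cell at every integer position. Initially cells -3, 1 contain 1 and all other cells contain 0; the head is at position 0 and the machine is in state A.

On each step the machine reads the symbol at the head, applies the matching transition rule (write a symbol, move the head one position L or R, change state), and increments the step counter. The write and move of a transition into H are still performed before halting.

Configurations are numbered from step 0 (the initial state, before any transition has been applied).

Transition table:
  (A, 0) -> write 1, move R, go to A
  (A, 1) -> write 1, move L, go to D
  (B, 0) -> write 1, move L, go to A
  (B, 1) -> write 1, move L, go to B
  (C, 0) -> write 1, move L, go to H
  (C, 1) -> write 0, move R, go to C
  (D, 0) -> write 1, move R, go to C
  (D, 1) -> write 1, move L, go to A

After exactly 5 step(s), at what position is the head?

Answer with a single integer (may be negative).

Step 1: in state A at pos 0, read 0 -> (A,0)->write 1,move R,goto A. Now: state=A, head=1, tape[-4..2]=0100110 (head:      ^)
Step 2: in state A at pos 1, read 1 -> (A,1)->write 1,move L,goto D. Now: state=D, head=0, tape[-4..2]=0100110 (head:     ^)
Step 3: in state D at pos 0, read 1 -> (D,1)->write 1,move L,goto A. Now: state=A, head=-1, tape[-4..2]=0100110 (head:    ^)
Step 4: in state A at pos -1, read 0 -> (A,0)->write 1,move R,goto A. Now: state=A, head=0, tape[-4..2]=0101110 (head:     ^)
Step 5: in state A at pos 0, read 1 -> (A,1)->write 1,move L,goto D. Now: state=D, head=-1, tape[-4..2]=0101110 (head:    ^)

Answer: -1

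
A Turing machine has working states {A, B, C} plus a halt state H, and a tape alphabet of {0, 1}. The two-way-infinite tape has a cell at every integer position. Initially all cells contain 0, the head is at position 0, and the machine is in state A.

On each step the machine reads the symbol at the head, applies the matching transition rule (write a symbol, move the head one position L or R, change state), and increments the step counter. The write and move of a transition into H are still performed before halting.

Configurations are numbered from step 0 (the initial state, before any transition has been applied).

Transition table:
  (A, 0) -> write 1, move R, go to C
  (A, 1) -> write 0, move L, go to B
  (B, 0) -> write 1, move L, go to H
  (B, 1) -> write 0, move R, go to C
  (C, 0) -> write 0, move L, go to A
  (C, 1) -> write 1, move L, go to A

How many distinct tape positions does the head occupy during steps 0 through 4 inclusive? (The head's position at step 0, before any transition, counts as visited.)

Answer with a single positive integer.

Step 1: in state A at pos 0, read 0 -> (A,0)->write 1,move R,goto C. Now: state=C, head=1, tape[-1..2]=0100 (head:   ^)
Step 2: in state C at pos 1, read 0 -> (C,0)->write 0,move L,goto A. Now: state=A, head=0, tape[-1..2]=0100 (head:  ^)
Step 3: in state A at pos 0, read 1 -> (A,1)->write 0,move L,goto B. Now: state=B, head=-1, tape[-2..2]=00000 (head:  ^)
Step 4: in state B at pos -1, read 0 -> (B,0)->write 1,move L,goto H. Now: state=H, head=-2, tape[-3..2]=001000 (head:  ^)
Head positions at steps 0..4: starting at 0, distinct positions visited = {-2, -1, 0, 1} -> 4 position(s)

Answer: 4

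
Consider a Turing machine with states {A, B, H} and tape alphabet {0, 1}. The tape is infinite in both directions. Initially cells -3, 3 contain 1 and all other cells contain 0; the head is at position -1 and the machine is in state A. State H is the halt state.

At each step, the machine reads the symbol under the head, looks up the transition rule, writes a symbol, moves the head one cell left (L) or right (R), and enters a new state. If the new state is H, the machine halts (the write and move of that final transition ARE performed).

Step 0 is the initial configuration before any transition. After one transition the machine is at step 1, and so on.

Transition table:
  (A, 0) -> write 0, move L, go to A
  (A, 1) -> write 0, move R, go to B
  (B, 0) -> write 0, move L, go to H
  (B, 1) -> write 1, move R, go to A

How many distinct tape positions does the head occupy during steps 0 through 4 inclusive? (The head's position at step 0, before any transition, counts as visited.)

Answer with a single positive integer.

Step 1: in state A at pos -1, read 0 -> (A,0)->write 0,move L,goto A. Now: state=A, head=-2, tape[-4..4]=010000010 (head:   ^)
Step 2: in state A at pos -2, read 0 -> (A,0)->write 0,move L,goto A. Now: state=A, head=-3, tape[-4..4]=010000010 (head:  ^)
Step 3: in state A at pos -3, read 1 -> (A,1)->write 0,move R,goto B. Now: state=B, head=-2, tape[-4..4]=000000010 (head:   ^)
Step 4: in state B at pos -2, read 0 -> (B,0)->write 0,move L,goto H. Now: state=H, head=-3, tape[-4..4]=000000010 (head:  ^)
Head positions at steps 0..4: starting at -1, distinct positions visited = {-3, -2, -1} -> 3 position(s)

Answer: 3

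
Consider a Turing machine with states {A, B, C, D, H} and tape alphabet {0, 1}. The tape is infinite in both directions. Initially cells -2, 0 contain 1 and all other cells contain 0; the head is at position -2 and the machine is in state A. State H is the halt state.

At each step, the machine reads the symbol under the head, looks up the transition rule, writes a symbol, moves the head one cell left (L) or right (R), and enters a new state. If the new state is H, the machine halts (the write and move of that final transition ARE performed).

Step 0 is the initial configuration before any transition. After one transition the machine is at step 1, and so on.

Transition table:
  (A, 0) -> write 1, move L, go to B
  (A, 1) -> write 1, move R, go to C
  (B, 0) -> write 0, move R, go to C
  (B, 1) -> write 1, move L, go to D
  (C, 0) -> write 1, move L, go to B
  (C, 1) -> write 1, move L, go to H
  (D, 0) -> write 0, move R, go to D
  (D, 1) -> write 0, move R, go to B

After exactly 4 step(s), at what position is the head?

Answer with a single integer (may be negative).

Answer: -2

Derivation:
Step 1: in state A at pos -2, read 1 -> (A,1)->write 1,move R,goto C. Now: state=C, head=-1, tape[-3..1]=01010 (head:   ^)
Step 2: in state C at pos -1, read 0 -> (C,0)->write 1,move L,goto B. Now: state=B, head=-2, tape[-3..1]=01110 (head:  ^)
Step 3: in state B at pos -2, read 1 -> (B,1)->write 1,move L,goto D. Now: state=D, head=-3, tape[-4..1]=001110 (head:  ^)
Step 4: in state D at pos -3, read 0 -> (D,0)->write 0,move R,goto D. Now: state=D, head=-2, tape[-4..1]=001110 (head:   ^)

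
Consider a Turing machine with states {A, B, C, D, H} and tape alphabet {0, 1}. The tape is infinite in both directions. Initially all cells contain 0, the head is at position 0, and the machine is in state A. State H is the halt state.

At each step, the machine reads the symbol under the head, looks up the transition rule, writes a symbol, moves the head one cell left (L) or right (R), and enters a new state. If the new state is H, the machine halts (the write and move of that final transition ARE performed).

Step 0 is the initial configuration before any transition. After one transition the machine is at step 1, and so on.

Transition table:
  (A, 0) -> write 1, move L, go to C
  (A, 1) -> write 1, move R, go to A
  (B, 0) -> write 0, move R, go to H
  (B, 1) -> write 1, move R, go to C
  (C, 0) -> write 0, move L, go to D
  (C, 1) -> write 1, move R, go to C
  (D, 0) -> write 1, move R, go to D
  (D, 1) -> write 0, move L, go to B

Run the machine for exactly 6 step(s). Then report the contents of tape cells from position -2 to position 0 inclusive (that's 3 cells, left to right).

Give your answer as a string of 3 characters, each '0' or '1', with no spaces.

Step 1: in state A at pos 0, read 0 -> (A,0)->write 1,move L,goto C. Now: state=C, head=-1, tape[-2..1]=0010 (head:  ^)
Step 2: in state C at pos -1, read 0 -> (C,0)->write 0,move L,goto D. Now: state=D, head=-2, tape[-3..1]=00010 (head:  ^)
Step 3: in state D at pos -2, read 0 -> (D,0)->write 1,move R,goto D. Now: state=D, head=-1, tape[-3..1]=01010 (head:   ^)
Step 4: in state D at pos -1, read 0 -> (D,0)->write 1,move R,goto D. Now: state=D, head=0, tape[-3..1]=01110 (head:    ^)
Step 5: in state D at pos 0, read 1 -> (D,1)->write 0,move L,goto B. Now: state=B, head=-1, tape[-3..1]=01100 (head:   ^)
Step 6: in state B at pos -1, read 1 -> (B,1)->write 1,move R,goto C. Now: state=C, head=0, tape[-3..1]=01100 (head:    ^)

Answer: 110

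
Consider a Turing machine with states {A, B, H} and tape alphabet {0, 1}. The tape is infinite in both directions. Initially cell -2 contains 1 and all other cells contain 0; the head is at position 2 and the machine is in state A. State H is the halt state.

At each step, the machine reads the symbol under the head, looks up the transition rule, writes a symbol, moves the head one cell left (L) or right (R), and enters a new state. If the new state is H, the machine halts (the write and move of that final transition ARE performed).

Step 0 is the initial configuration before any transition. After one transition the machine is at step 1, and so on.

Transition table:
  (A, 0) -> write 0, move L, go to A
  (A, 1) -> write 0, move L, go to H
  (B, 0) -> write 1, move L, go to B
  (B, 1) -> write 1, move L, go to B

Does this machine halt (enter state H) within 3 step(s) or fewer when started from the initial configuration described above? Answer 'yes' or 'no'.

Step 1: in state A at pos 2, read 0 -> (A,0)->write 0,move L,goto A. Now: state=A, head=1, tape[-3..3]=0100000 (head:     ^)
Step 2: in state A at pos 1, read 0 -> (A,0)->write 0,move L,goto A. Now: state=A, head=0, tape[-3..3]=0100000 (head:    ^)
Step 3: in state A at pos 0, read 0 -> (A,0)->write 0,move L,goto A. Now: state=A, head=-1, tape[-3..3]=0100000 (head:   ^)
After 3 step(s): state = A (not H) -> not halted within 3 -> no

Answer: no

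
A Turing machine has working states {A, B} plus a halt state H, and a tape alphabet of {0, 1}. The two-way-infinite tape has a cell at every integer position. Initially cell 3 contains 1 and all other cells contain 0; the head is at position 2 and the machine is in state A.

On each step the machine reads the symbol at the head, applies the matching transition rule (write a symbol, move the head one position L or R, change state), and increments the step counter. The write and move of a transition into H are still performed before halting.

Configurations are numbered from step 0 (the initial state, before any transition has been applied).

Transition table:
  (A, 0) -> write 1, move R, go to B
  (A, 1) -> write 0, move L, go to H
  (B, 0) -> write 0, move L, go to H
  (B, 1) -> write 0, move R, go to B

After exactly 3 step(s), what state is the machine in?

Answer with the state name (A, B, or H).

Answer: H

Derivation:
Step 1: in state A at pos 2, read 0 -> (A,0)->write 1,move R,goto B. Now: state=B, head=3, tape[1..4]=0110 (head:   ^)
Step 2: in state B at pos 3, read 1 -> (B,1)->write 0,move R,goto B. Now: state=B, head=4, tape[1..5]=01000 (head:    ^)
Step 3: in state B at pos 4, read 0 -> (B,0)->write 0,move L,goto H. Now: state=H, head=3, tape[1..5]=01000 (head:   ^)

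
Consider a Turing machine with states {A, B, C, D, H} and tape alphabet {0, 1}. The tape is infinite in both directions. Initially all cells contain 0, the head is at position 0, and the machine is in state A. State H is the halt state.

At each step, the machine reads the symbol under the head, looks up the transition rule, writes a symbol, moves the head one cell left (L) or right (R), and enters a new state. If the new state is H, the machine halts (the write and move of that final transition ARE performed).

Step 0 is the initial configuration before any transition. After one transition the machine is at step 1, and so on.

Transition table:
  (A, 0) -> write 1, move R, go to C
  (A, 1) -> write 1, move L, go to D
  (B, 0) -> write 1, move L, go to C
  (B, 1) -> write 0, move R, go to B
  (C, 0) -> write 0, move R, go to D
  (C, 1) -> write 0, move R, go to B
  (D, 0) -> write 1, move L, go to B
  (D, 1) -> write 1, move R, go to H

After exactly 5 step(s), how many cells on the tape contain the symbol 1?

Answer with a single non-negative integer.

Answer: 2

Derivation:
Step 1: in state A at pos 0, read 0 -> (A,0)->write 1,move R,goto C. Now: state=C, head=1, tape[-1..2]=0100 (head:   ^)
Step 2: in state C at pos 1, read 0 -> (C,0)->write 0,move R,goto D. Now: state=D, head=2, tape[-1..3]=01000 (head:    ^)
Step 3: in state D at pos 2, read 0 -> (D,0)->write 1,move L,goto B. Now: state=B, head=1, tape[-1..3]=01010 (head:   ^)
Step 4: in state B at pos 1, read 0 -> (B,0)->write 1,move L,goto C. Now: state=C, head=0, tape[-1..3]=01110 (head:  ^)
Step 5: in state C at pos 0, read 1 -> (C,1)->write 0,move R,goto B. Now: state=B, head=1, tape[-1..3]=00110 (head:   ^)
Cells containing 1 after step 5: {1, 2} -> 2 cell(s)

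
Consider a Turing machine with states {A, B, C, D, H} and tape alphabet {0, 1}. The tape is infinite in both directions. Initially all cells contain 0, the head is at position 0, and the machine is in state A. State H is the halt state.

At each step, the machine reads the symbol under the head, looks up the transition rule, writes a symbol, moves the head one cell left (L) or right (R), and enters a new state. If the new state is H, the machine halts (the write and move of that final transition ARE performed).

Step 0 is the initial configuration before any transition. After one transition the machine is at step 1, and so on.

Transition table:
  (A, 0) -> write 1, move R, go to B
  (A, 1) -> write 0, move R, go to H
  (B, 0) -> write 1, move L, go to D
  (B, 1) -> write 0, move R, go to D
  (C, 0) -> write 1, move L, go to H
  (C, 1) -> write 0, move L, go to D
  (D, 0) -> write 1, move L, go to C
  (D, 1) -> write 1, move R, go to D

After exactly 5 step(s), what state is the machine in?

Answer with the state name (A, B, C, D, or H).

Answer: C

Derivation:
Step 1: in state A at pos 0, read 0 -> (A,0)->write 1,move R,goto B. Now: state=B, head=1, tape[-1..2]=0100 (head:   ^)
Step 2: in state B at pos 1, read 0 -> (B,0)->write 1,move L,goto D. Now: state=D, head=0, tape[-1..2]=0110 (head:  ^)
Step 3: in state D at pos 0, read 1 -> (D,1)->write 1,move R,goto D. Now: state=D, head=1, tape[-1..2]=0110 (head:   ^)
Step 4: in state D at pos 1, read 1 -> (D,1)->write 1,move R,goto D. Now: state=D, head=2, tape[-1..3]=01100 (head:    ^)
Step 5: in state D at pos 2, read 0 -> (D,0)->write 1,move L,goto C. Now: state=C, head=1, tape[-1..3]=01110 (head:   ^)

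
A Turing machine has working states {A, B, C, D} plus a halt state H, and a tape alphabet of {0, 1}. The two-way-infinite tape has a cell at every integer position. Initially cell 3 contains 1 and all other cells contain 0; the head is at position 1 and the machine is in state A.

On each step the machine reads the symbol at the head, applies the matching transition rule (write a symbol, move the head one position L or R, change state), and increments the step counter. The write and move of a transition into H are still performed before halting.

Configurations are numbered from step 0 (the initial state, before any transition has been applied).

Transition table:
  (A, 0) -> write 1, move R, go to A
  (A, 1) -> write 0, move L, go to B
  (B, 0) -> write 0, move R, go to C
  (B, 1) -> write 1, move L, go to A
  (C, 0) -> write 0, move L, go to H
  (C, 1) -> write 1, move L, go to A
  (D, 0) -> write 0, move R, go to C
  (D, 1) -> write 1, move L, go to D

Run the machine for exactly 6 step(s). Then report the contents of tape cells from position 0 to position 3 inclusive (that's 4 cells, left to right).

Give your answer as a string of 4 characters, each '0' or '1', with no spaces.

Answer: 0010

Derivation:
Step 1: in state A at pos 1, read 0 -> (A,0)->write 1,move R,goto A. Now: state=A, head=2, tape[0..4]=01010 (head:   ^)
Step 2: in state A at pos 2, read 0 -> (A,0)->write 1,move R,goto A. Now: state=A, head=3, tape[0..4]=01110 (head:    ^)
Step 3: in state A at pos 3, read 1 -> (A,1)->write 0,move L,goto B. Now: state=B, head=2, tape[0..4]=01100 (head:   ^)
Step 4: in state B at pos 2, read 1 -> (B,1)->write 1,move L,goto A. Now: state=A, head=1, tape[0..4]=01100 (head:  ^)
Step 5: in state A at pos 1, read 1 -> (A,1)->write 0,move L,goto B. Now: state=B, head=0, tape[-1..4]=000100 (head:  ^)
Step 6: in state B at pos 0, read 0 -> (B,0)->write 0,move R,goto C. Now: state=C, head=1, tape[-1..4]=000100 (head:   ^)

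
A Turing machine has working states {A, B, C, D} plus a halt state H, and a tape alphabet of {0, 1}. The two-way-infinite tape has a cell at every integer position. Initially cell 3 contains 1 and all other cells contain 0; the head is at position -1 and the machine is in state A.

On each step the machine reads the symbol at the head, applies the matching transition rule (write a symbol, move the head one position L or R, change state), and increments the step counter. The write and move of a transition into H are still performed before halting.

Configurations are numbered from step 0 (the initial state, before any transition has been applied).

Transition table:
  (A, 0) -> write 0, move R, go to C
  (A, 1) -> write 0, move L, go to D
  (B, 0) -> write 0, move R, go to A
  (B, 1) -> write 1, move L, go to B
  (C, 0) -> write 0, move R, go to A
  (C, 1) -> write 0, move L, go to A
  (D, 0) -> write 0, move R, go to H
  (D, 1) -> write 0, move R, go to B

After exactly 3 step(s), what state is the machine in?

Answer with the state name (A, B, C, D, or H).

Step 1: in state A at pos -1, read 0 -> (A,0)->write 0,move R,goto C. Now: state=C, head=0, tape[-2..4]=0000010 (head:   ^)
Step 2: in state C at pos 0, read 0 -> (C,0)->write 0,move R,goto A. Now: state=A, head=1, tape[-2..4]=0000010 (head:    ^)
Step 3: in state A at pos 1, read 0 -> (A,0)->write 0,move R,goto C. Now: state=C, head=2, tape[-2..4]=0000010 (head:     ^)

Answer: C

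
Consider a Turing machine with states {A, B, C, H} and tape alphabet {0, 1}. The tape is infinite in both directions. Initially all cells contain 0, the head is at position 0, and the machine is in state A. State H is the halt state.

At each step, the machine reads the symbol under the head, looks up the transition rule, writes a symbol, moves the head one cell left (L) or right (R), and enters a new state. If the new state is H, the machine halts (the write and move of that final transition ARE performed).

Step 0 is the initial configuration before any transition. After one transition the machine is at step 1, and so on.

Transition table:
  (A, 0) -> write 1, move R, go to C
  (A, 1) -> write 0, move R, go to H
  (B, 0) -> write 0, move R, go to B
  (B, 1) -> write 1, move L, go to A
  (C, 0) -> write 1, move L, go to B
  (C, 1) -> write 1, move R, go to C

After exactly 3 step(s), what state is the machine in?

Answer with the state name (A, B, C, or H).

Step 1: in state A at pos 0, read 0 -> (A,0)->write 1,move R,goto C. Now: state=C, head=1, tape[-1..2]=0100 (head:   ^)
Step 2: in state C at pos 1, read 0 -> (C,0)->write 1,move L,goto B. Now: state=B, head=0, tape[-1..2]=0110 (head:  ^)
Step 3: in state B at pos 0, read 1 -> (B,1)->write 1,move L,goto A. Now: state=A, head=-1, tape[-2..2]=00110 (head:  ^)

Answer: A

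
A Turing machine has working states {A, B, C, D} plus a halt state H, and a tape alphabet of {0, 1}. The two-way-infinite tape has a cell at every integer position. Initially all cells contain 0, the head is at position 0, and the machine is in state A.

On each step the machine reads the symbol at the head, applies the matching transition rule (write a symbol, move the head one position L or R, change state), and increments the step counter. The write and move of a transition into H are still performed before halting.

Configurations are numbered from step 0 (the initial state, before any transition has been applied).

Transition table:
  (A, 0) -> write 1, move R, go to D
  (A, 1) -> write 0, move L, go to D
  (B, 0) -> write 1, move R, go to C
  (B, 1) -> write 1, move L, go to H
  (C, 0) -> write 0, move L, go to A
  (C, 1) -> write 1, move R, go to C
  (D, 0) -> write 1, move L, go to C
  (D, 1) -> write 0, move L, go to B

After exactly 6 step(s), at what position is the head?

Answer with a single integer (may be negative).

Answer: 0

Derivation:
Step 1: in state A at pos 0, read 0 -> (A,0)->write 1,move R,goto D. Now: state=D, head=1, tape[-1..2]=0100 (head:   ^)
Step 2: in state D at pos 1, read 0 -> (D,0)->write 1,move L,goto C. Now: state=C, head=0, tape[-1..2]=0110 (head:  ^)
Step 3: in state C at pos 0, read 1 -> (C,1)->write 1,move R,goto C. Now: state=C, head=1, tape[-1..2]=0110 (head:   ^)
Step 4: in state C at pos 1, read 1 -> (C,1)->write 1,move R,goto C. Now: state=C, head=2, tape[-1..3]=01100 (head:    ^)
Step 5: in state C at pos 2, read 0 -> (C,0)->write 0,move L,goto A. Now: state=A, head=1, tape[-1..3]=01100 (head:   ^)
Step 6: in state A at pos 1, read 1 -> (A,1)->write 0,move L,goto D. Now: state=D, head=0, tape[-1..3]=01000 (head:  ^)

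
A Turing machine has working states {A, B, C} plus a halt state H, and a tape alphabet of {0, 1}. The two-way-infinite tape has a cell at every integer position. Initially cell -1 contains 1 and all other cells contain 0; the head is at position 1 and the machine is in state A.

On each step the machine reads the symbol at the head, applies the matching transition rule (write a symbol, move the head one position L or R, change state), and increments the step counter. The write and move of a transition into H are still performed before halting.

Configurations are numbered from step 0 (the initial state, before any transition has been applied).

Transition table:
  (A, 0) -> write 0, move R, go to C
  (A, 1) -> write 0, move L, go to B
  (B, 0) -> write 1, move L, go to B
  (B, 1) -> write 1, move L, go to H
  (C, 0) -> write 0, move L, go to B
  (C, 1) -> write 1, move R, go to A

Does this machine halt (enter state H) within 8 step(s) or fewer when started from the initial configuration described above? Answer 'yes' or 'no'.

Answer: yes

Derivation:
Step 1: in state A at pos 1, read 0 -> (A,0)->write 0,move R,goto C. Now: state=C, head=2, tape[-2..3]=010000 (head:     ^)
Step 2: in state C at pos 2, read 0 -> (C,0)->write 0,move L,goto B. Now: state=B, head=1, tape[-2..3]=010000 (head:    ^)
Step 3: in state B at pos 1, read 0 -> (B,0)->write 1,move L,goto B. Now: state=B, head=0, tape[-2..3]=010100 (head:   ^)
Step 4: in state B at pos 0, read 0 -> (B,0)->write 1,move L,goto B. Now: state=B, head=-1, tape[-2..3]=011100 (head:  ^)
Step 5: in state B at pos -1, read 1 -> (B,1)->write 1,move L,goto H. Now: state=H, head=-2, tape[-3..3]=0011100 (head:  ^)
State H reached at step 5; 5 <= 8 -> yes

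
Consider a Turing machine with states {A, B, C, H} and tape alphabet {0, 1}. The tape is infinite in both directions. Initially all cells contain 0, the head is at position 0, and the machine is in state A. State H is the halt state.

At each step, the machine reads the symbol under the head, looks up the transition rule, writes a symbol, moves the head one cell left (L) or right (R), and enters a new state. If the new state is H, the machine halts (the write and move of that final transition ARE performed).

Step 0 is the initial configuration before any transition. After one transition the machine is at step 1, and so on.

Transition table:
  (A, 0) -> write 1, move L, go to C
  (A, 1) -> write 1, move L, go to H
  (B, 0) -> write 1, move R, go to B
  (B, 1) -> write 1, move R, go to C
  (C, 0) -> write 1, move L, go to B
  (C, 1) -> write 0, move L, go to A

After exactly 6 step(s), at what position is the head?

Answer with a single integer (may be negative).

Answer: -2

Derivation:
Step 1: in state A at pos 0, read 0 -> (A,0)->write 1,move L,goto C. Now: state=C, head=-1, tape[-2..1]=0010 (head:  ^)
Step 2: in state C at pos -1, read 0 -> (C,0)->write 1,move L,goto B. Now: state=B, head=-2, tape[-3..1]=00110 (head:  ^)
Step 3: in state B at pos -2, read 0 -> (B,0)->write 1,move R,goto B. Now: state=B, head=-1, tape[-3..1]=01110 (head:   ^)
Step 4: in state B at pos -1, read 1 -> (B,1)->write 1,move R,goto C. Now: state=C, head=0, tape[-3..1]=01110 (head:    ^)
Step 5: in state C at pos 0, read 1 -> (C,1)->write 0,move L,goto A. Now: state=A, head=-1, tape[-3..1]=01100 (head:   ^)
Step 6: in state A at pos -1, read 1 -> (A,1)->write 1,move L,goto H. Now: state=H, head=-2, tape[-3..1]=01100 (head:  ^)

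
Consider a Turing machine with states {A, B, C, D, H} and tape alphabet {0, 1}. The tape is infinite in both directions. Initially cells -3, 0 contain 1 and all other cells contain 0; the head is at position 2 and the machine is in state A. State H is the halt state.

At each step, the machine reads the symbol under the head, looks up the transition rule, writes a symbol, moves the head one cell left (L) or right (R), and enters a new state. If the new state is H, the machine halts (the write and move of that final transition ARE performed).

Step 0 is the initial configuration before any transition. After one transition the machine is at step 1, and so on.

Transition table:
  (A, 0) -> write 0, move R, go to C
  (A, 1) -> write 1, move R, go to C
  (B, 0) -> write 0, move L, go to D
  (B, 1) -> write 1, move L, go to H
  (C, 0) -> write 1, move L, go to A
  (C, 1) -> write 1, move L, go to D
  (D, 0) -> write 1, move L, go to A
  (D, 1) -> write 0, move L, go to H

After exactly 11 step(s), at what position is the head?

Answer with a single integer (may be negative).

Step 1: in state A at pos 2, read 0 -> (A,0)->write 0,move R,goto C. Now: state=C, head=3, tape[-4..4]=010010000 (head:        ^)
Step 2: in state C at pos 3, read 0 -> (C,0)->write 1,move L,goto A. Now: state=A, head=2, tape[-4..4]=010010010 (head:       ^)
Step 3: in state A at pos 2, read 0 -> (A,0)->write 0,move R,goto C. Now: state=C, head=3, tape[-4..4]=010010010 (head:        ^)
Step 4: in state C at pos 3, read 1 -> (C,1)->write 1,move L,goto D. Now: state=D, head=2, tape[-4..4]=010010010 (head:       ^)
Step 5: in state D at pos 2, read 0 -> (D,0)->write 1,move L,goto A. Now: state=A, head=1, tape[-4..4]=010010110 (head:      ^)
Step 6: in state A at pos 1, read 0 -> (A,0)->write 0,move R,goto C. Now: state=C, head=2, tape[-4..4]=010010110 (head:       ^)
Step 7: in state C at pos 2, read 1 -> (C,1)->write 1,move L,goto D. Now: state=D, head=1, tape[-4..4]=010010110 (head:      ^)
Step 8: in state D at pos 1, read 0 -> (D,0)->write 1,move L,goto A. Now: state=A, head=0, tape[-4..4]=010011110 (head:     ^)
Step 9: in state A at pos 0, read 1 -> (A,1)->write 1,move R,goto C. Now: state=C, head=1, tape[-4..4]=010011110 (head:      ^)
Step 10: in state C at pos 1, read 1 -> (C,1)->write 1,move L,goto D. Now: state=D, head=0, tape[-4..4]=010011110 (head:     ^)
Step 11: in state D at pos 0, read 1 -> (D,1)->write 0,move L,goto H. Now: state=H, head=-1, tape[-4..4]=010001110 (head:    ^)

Answer: -1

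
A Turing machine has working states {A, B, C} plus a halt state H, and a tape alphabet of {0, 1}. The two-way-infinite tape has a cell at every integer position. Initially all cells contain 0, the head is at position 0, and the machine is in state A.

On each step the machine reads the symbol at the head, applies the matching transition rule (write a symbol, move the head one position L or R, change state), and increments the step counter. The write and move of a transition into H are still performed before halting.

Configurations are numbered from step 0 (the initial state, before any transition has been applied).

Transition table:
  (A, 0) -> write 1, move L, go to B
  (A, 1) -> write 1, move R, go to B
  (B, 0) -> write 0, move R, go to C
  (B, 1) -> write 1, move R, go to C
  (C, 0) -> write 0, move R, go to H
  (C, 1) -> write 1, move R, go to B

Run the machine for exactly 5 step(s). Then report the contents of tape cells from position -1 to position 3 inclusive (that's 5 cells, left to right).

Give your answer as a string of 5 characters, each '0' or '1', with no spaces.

Answer: 01000

Derivation:
Step 1: in state A at pos 0, read 0 -> (A,0)->write 1,move L,goto B. Now: state=B, head=-1, tape[-2..1]=0010 (head:  ^)
Step 2: in state B at pos -1, read 0 -> (B,0)->write 0,move R,goto C. Now: state=C, head=0, tape[-2..1]=0010 (head:   ^)
Step 3: in state C at pos 0, read 1 -> (C,1)->write 1,move R,goto B. Now: state=B, head=1, tape[-2..2]=00100 (head:    ^)
Step 4: in state B at pos 1, read 0 -> (B,0)->write 0,move R,goto C. Now: state=C, head=2, tape[-2..3]=001000 (head:     ^)
Step 5: in state C at pos 2, read 0 -> (C,0)->write 0,move R,goto H. Now: state=H, head=3, tape[-2..4]=0010000 (head:      ^)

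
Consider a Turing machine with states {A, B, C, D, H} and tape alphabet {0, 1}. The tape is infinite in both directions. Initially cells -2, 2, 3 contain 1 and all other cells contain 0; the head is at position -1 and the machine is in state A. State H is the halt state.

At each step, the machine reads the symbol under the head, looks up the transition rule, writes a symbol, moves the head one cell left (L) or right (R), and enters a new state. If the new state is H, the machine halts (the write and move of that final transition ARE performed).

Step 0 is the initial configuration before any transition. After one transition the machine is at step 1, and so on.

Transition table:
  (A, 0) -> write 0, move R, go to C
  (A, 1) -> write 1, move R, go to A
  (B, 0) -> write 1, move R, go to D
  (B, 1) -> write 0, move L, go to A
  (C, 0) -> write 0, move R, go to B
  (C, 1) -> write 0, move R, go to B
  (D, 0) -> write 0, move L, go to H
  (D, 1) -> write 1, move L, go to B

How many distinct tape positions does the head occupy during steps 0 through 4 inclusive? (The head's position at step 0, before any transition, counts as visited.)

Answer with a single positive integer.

Step 1: in state A at pos -1, read 0 -> (A,0)->write 0,move R,goto C. Now: state=C, head=0, tape[-3..4]=01000110 (head:    ^)
Step 2: in state C at pos 0, read 0 -> (C,0)->write 0,move R,goto B. Now: state=B, head=1, tape[-3..4]=01000110 (head:     ^)
Step 3: in state B at pos 1, read 0 -> (B,0)->write 1,move R,goto D. Now: state=D, head=2, tape[-3..4]=01001110 (head:      ^)
Step 4: in state D at pos 2, read 1 -> (D,1)->write 1,move L,goto B. Now: state=B, head=1, tape[-3..4]=01001110 (head:     ^)
Head positions at steps 0..4: starting at -1, distinct positions visited = {-1, 0, 1, 2} -> 4 position(s)

Answer: 4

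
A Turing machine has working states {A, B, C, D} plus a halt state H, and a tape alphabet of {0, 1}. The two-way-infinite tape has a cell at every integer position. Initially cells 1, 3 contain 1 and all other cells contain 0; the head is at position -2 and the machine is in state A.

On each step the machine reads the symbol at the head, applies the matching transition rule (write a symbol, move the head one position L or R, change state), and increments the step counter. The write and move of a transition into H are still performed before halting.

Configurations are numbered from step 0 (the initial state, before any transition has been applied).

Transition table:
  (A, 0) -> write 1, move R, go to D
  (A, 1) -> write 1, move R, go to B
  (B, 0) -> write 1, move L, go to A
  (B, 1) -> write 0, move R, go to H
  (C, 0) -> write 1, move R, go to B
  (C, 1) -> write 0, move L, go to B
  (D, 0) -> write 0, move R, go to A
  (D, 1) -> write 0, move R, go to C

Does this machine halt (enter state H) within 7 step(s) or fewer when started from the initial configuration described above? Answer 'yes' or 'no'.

Answer: yes

Derivation:
Step 1: in state A at pos -2, read 0 -> (A,0)->write 1,move R,goto D. Now: state=D, head=-1, tape[-3..4]=01001010 (head:   ^)
Step 2: in state D at pos -1, read 0 -> (D,0)->write 0,move R,goto A. Now: state=A, head=0, tape[-3..4]=01001010 (head:    ^)
Step 3: in state A at pos 0, read 0 -> (A,0)->write 1,move R,goto D. Now: state=D, head=1, tape[-3..4]=01011010 (head:     ^)
Step 4: in state D at pos 1, read 1 -> (D,1)->write 0,move R,goto C. Now: state=C, head=2, tape[-3..4]=01010010 (head:      ^)
Step 5: in state C at pos 2, read 0 -> (C,0)->write 1,move R,goto B. Now: state=B, head=3, tape[-3..4]=01010110 (head:       ^)
Step 6: in state B at pos 3, read 1 -> (B,1)->write 0,move R,goto H. Now: state=H, head=4, tape[-3..5]=010101000 (head:        ^)
State H reached at step 6; 6 <= 7 -> yes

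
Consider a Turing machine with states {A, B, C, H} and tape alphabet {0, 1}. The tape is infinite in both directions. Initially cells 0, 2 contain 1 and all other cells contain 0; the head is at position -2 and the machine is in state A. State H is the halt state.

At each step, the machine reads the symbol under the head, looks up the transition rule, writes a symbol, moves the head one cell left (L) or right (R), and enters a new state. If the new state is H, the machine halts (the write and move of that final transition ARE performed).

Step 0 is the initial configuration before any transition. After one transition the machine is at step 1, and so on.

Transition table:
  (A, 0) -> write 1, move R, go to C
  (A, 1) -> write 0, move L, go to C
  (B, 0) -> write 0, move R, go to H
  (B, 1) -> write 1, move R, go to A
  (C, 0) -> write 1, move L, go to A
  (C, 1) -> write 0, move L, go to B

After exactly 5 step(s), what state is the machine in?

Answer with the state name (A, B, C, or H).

Answer: C

Derivation:
Step 1: in state A at pos -2, read 0 -> (A,0)->write 1,move R,goto C. Now: state=C, head=-1, tape[-3..3]=0101010 (head:   ^)
Step 2: in state C at pos -1, read 0 -> (C,0)->write 1,move L,goto A. Now: state=A, head=-2, tape[-3..3]=0111010 (head:  ^)
Step 3: in state A at pos -2, read 1 -> (A,1)->write 0,move L,goto C. Now: state=C, head=-3, tape[-4..3]=00011010 (head:  ^)
Step 4: in state C at pos -3, read 0 -> (C,0)->write 1,move L,goto A. Now: state=A, head=-4, tape[-5..3]=001011010 (head:  ^)
Step 5: in state A at pos -4, read 0 -> (A,0)->write 1,move R,goto C. Now: state=C, head=-3, tape[-5..3]=011011010 (head:   ^)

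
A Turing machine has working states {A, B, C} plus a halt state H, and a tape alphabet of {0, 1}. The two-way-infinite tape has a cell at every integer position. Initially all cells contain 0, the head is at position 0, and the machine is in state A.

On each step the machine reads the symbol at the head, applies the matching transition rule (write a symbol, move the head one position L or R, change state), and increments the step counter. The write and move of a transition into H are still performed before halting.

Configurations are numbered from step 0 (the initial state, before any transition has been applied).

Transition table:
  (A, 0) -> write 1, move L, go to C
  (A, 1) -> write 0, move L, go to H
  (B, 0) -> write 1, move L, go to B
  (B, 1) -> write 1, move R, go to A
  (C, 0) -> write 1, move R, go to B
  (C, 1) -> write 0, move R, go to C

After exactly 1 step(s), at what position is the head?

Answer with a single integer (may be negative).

Step 1: in state A at pos 0, read 0 -> (A,0)->write 1,move L,goto C. Now: state=C, head=-1, tape[-2..1]=0010 (head:  ^)

Answer: -1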